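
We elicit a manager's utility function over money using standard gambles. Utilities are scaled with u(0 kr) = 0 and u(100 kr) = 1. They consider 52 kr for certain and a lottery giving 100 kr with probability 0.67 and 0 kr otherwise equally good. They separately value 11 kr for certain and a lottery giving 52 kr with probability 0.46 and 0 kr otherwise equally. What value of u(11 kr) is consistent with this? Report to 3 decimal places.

0.308

The first gamble pins u(52 kr): it must equal 0.67·1 + 0.33·0 = 0.67.
The second indifference gives u(11 kr) = 0.46·u(52 kr) + 0.54·u(0 kr) = 0.46·0.67 + 0.54·0.00 = 0.3082.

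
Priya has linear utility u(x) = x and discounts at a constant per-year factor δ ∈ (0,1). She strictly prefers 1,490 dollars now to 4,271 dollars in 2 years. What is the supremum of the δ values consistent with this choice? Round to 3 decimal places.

Under u(x) = x this choice says 1490 > δ^2·4271.
Dividing by 4271: δ^2 < 0.34886. Both sides are positive, so the square root keeps the direction.
δ < (1490/4271)^(1/2) ≈ 0.591.

δ < 0.591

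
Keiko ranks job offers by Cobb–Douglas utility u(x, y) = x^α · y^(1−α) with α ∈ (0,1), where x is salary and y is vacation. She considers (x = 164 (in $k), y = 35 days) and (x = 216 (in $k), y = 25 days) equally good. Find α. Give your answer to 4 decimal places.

α ≈ 0.5499

The Cobb–Douglas utilities coincide, so 164^α·35^(1−α) = 216^α·25^(1−α).
(164/216)^α = (25/35)^(1−α); take logs: α·ln(164/216) = (1−α)·ln(25/35), i.e. α·-0.2754120 = (1−α)·-0.3364722.
With A = -0.2754120 and B = -0.3364722: α·A = (1−α)·B, so α = B/(A+B) = -0.3364722/-0.6118842 ≈ 0.5499.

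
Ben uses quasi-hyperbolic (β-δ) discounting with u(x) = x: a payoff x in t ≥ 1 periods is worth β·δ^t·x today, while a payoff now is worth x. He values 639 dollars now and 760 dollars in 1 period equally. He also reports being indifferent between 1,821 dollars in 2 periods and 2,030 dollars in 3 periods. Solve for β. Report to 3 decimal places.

Both payoffs in the second observation are in the future, so β drops out: δ^2·1821 = δ^3·2030 ⇒ δ = 1821/2030 = 0.89704.
Now use the now-vs-future pair: 639 = β·δ·760 gives β = 639/(0.89704·760) ≈ 0.937.

β ≈ 0.937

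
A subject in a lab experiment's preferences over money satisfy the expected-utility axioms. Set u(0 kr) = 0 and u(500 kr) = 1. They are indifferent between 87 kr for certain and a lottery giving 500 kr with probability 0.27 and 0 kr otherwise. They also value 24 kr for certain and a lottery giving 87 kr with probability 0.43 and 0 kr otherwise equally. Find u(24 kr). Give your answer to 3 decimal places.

First, u(87 kr) = 0.27·u(500 kr) + 0.73·u(0 kr) = 0.27.
Then u(24 kr) = 0.43·u(87 kr) + 0.57·u(0 kr) = 0.43·0.27 + 0.57·0.00 = 0.1161.

0.116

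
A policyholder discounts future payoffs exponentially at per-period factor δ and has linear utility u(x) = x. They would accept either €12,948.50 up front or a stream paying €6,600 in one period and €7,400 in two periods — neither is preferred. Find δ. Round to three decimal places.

Equating present values: 12948.50 = 6600δ + 7400δ².
So 7400δ² + 6600δ − 12948.50 = 0.
δ = (−6600 + √(6600² + 4·7400·12948.50)) / (2·7400) = (−6600 + √426835600.00) / 14800 ≈ 0.950.

δ ≈ 0.950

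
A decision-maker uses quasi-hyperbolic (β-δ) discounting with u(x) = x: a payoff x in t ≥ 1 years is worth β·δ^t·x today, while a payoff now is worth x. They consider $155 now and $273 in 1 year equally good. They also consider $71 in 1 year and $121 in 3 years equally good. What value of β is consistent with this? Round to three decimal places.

From the later pair, β·δ^1·71 = β·δ^3·121; dividing through, δ^2 = 71/121 = 0.58678, so δ = 0.76601.
The first indifference: 155 = β·δ·273, so β = 155/(δ·273) = 155/(0.76601·273) ≈ 0.741.

β ≈ 0.741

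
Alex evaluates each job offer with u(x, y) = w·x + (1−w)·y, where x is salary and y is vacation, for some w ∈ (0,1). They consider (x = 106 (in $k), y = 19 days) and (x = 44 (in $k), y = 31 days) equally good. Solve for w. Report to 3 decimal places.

Equating utilities: w·106 + (1−w)·19 = w·44 + (1−w)·31.
w·(106−44) = (1−w)·(31−19), i.e. w·62 = (1−w)·12.
Hence w = 12/(62+12) = 12/74 = 0.162.

w = 0.162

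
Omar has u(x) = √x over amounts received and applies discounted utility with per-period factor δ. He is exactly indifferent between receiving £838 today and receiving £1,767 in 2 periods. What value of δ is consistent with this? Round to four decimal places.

δ ≈ 0.8299

Equating discounted utilities: u(838) = δ^2·u(1767) ⇒ δ^2 = u(838)/u(1767).
With u(x) = √x: δ^2 = √838/√1767 = √(838/1767) = 0.68866.
Hence δ = (0.68866)^(1/2) = 0.829854.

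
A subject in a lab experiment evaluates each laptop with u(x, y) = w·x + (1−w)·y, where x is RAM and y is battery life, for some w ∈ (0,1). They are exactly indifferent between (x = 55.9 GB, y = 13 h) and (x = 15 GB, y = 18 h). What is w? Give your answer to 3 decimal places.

u(55.9,13) = u(15,18) means w·55.9 + (1−w)·13 = w·15 + (1−w)·18.
w·(55.9−15) = (1−w)·(18−13), i.e. w·40.9 = (1−w)·5.
The marginal rate of substitution is 5/40.9, so w = 5/(40.9+5) = 0.109.

w = 0.109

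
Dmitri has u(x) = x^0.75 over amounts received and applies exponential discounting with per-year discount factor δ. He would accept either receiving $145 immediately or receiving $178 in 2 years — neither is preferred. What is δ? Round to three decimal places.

Equating discounted utilities: u(145) = δ^2·u(178) ⇒ δ^2 = u(145)/u(178).
Since u(x) = x^0.75, δ^2 = (145/178)^0.75 = 0.81461^0.75 = 0.85745.
Taking the square root: δ = 0.85745^(1/2) ≈ 0.926.

δ ≈ 0.926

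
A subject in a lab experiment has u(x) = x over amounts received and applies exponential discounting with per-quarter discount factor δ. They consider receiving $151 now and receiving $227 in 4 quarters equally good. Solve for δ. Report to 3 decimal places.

Equating discounted utilities: u(151) = δ^4·u(227) ⇒ δ^4 = u(151)/u(227).
With u(x) = x: δ^4 = 151/227 = 0.66520.
So δ = 0.66520^(1/4) ≈ 0.903.

δ ≈ 0.903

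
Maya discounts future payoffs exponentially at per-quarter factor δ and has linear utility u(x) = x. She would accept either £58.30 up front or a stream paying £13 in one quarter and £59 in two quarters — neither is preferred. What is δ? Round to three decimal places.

δ ≈ 0.890

Equating present values: 58.30 = 13δ + 59δ².
That is, 59δ² + 13δ − 58.30 = 0, a quadratic in δ.
δ = (−13 + √(13² + 4·59·58.30)) / (2·59) = (−13 + √13927.80) / 118 ≈ 0.890.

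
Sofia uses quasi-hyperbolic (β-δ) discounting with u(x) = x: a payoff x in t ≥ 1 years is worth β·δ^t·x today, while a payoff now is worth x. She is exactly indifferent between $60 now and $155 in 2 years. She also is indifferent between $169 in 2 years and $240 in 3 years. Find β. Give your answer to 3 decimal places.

From the later pair, β·δ^2·169 = β·δ^3·240; dividing through, δ = 169/240 = 0.70417.
Substituting δ into 60 = β·δ^2·155: β = 60/(76.857) ≈ 0.781.

β ≈ 0.781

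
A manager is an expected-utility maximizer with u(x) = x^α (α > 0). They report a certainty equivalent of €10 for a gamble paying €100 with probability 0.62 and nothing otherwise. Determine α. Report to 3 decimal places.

α ≈ 0.208

EU(lottery) = 0.62·100^α + 0.38·0 = 0.62·100^α.
Setting u(10) equal to that: 10^α = 0.62·100^α ⇒ (10/100)^α = 0.62.
Take logs: α = ln 0.62 / ln(10/100) ≈ 0.20761.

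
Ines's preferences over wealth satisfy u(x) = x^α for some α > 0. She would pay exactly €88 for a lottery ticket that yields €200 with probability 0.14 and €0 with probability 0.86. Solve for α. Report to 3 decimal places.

Since u(0) = 0, the lottery's EU is 0.14·200^α.
Setting u(88) equal to that: 88^α = 0.14·200^α ⇒ (88/200)^α = 0.14.
Taking logs: α·ln(88/200) = ln(0.14), so α = -1.966113 / -0.820981 ≈ 2.395.

α ≈ 2.395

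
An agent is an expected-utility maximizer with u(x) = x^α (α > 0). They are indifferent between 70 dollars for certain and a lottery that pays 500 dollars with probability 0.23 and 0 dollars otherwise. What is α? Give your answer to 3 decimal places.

EU(lottery) = 0.23·500^α + 0.77·0 = 0.23·500^α.
Setting u(70) equal to that: 70^α = 0.23·500^α ⇒ (70/500)^α = 0.23.
Take logs: α = ln 0.23 / ln(70/500) ≈ 0.74750.

α ≈ 0.748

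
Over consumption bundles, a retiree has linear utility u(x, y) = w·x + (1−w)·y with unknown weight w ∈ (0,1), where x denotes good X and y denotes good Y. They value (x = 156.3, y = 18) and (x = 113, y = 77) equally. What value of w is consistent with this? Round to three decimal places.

u(156.3,18) = u(113,77) means w·156.3 + (1−w)·18 = w·113 + (1−w)·77.
w·(156.3−113) = (1−w)·(77−18), i.e. w·43.3 = (1−w)·59.
Hence w = 59/(43.3+59) = 59/102.3 = 0.577.

w = 0.577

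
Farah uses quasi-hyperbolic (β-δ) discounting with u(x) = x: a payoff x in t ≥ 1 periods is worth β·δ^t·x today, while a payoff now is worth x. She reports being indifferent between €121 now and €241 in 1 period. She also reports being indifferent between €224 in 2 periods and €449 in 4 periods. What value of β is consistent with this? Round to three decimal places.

From the later pair, β·δ^2·224 = β·δ^4·449; dividing through, δ^2 = 224/449 = 0.49889, so δ = 0.70632.
Now use the now-vs-future pair: 121 = β·δ·241 gives β = 121/(0.70632·241) ≈ 0.711.

β ≈ 0.711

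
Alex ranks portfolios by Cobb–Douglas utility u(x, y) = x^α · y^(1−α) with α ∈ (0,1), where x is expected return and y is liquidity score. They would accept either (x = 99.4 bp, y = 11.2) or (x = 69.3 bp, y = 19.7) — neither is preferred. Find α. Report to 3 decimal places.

The Cobb–Douglas utilities coincide, so 99.4^α·11.2^(1−α) = 69.3^α·19.7^(1−α).
(99.4/69.3)^α = (19.7/11.2)^(1−α); take logs: α·ln(99.4/69.3) = (1−α)·ln(19.7/11.2), i.e. α·0.360707 = (1−α)·0.564705.
With A = 0.360707 and B = 0.564705: α·A = (1−α)·B, so α = B/(A+B) = 0.564705/0.925412 ≈ 0.610.

α ≈ 0.610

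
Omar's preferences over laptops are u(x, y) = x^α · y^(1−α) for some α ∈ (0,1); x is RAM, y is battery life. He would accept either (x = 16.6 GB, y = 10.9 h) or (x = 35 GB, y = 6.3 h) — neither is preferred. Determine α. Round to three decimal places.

The Cobb–Douglas utilities coincide, so 16.6^α·10.9^(1−α) = 35^α·6.3^(1−α).
Taking logs: α·ln 16.6 + (1−α)·ln 10.9 = α·ln 35 + (1−α)·ln 6.3, i.e. α·-0.745945 = (1−α)·-0.548213.
So α/(1−α) = (-0.548213)/(-0.745945) = 0.734924, and α = 0.734924/1.734924 ≈ 0.424.

α ≈ 0.424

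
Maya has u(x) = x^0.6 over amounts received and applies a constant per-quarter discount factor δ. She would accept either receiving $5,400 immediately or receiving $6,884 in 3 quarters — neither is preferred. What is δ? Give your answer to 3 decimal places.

δ ≈ 0.953

Indifference means u(5400) = δ^3 · u(6884), so δ^3 = u(5400)/u(6884).
With u(x) = x^0.6: δ^3 = 5400^0.6/6884^0.6 = (5400/6884)^0.6 = 0.86443.
So δ = 0.86443^(1/3) ≈ 0.953.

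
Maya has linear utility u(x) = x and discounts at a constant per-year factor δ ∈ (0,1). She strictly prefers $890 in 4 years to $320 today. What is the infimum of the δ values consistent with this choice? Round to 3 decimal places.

δ > 0.774

Comparing present values: 320 < δ^4·890.
Dividing by 890: δ^4 > 0.35955. Both sides are positive, so the 4th root keeps the direction.
δ > 0.35955^(1/4) = 0.774.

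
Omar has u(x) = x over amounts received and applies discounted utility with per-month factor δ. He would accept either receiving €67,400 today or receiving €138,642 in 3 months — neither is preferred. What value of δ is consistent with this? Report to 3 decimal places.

δ ≈ 0.786

The payoff in 3 months is discounted by δ^3, so u(67400) = δ^3·u(138642) and δ^3 = u(67400)/u(138642).
With u(x) = x: δ^3 = 67400/138642 = 0.48614.
Hence δ = (0.48614)^(1/3) = 0.78630.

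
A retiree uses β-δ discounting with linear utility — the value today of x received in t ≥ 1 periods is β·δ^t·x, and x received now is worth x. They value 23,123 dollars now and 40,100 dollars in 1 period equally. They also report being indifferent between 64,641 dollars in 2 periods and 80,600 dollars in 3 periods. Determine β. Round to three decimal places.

β ≈ 0.719

The second indifference involves only future payoffs, so β cancels: β·δ^2·64641 = β·δ^3·80600, giving δ = 64641/80600 = 0.80200.
The first indifference: 23123 = β·δ·40100, so β = 23123/(δ·40100) = 23123/(0.80200·40100) ≈ 0.719.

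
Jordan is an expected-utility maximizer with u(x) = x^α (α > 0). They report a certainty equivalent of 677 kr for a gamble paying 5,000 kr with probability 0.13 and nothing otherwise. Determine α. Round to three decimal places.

α ≈ 1.020

EU(lottery) = 0.13·5000^α + 0.87·0 = 0.13·5000^α.
Setting u(677) equal to that: 677^α = 0.13·5000^α ⇒ (677/5000)^α = 0.13.
Take logs: α = ln 0.13 / ln(677/5000) ≈ 1.02035.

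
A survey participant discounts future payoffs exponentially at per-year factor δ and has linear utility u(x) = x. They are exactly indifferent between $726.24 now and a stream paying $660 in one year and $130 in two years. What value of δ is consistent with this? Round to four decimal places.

Equating present values: 726.24 = 660δ + 130δ².
So 130δ² + 660δ − 726.24 = 0.
δ = (−660 + √(660² + 4·130·726.24)) / (2·130) = (−660 + √813244.80) / 260 ≈ 0.9300.

δ ≈ 0.9300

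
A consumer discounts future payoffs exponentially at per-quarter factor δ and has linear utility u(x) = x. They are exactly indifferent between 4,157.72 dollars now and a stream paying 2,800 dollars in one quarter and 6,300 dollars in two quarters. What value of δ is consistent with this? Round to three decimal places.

Equating present values: 4157.72 = 2800δ + 6300δ².
That is, 6300δ² + 2800δ − 4157.72 = 0, a quadratic in δ.
δ = (−2800 + √(2800² + 4·6300·4157.72)) / (2·6300) = (−2800 + √112614544.00) / 12600 ≈ 0.620.

δ ≈ 0.620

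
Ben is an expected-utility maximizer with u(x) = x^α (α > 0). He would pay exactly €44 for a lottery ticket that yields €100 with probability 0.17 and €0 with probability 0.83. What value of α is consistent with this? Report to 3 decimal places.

α ≈ 2.158

Since u(0) = 0, the lottery's EU is 0.17·100^α.
Equating: 44^α = 0.17·100^α, i.e. 0.4400^α = 0.17.
Taking logs: α·ln(44/100) = ln(0.17), so α = -1.771957 / -0.820981 ≈ 2.158.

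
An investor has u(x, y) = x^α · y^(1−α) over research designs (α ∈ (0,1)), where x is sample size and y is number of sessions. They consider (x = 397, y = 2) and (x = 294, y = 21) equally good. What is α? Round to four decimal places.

Indifference: 397^α · 2^(1−α) = 294^α · 21^(1−α).
Taking logs: α·ln 397 + (1−α)·ln 2 = α·ln 294 + (1−α)·ln 21, i.e. α·0.3003565 = (1−α)·2.3513753.
Thus α·(2.6517318) = 2.3513753, so α = 2.3513753/2.6517318 ≈ 0.8867.

α ≈ 0.8867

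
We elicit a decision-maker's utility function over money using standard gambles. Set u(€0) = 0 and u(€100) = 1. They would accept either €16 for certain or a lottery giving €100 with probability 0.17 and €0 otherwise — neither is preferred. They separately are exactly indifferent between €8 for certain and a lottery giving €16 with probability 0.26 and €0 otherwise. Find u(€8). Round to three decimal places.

From the first indifference, u(€16) = 0.17·u(€100) + 0.83·u(€0) = 0.17·1 + 0.83·0 = 0.17.
Then u(€8) = 0.26·u(€16) + 0.74·u(€0) = 0.26·0.17 + 0.74·0.00 = 0.0442.

0.044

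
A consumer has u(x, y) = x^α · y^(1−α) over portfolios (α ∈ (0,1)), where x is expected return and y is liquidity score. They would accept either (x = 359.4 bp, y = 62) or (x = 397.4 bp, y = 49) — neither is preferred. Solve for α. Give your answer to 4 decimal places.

Indifference: 359.4^α · 62^(1−α) = 397.4^α · 49^(1−α).
Rearrange to (359.4/397.4)^α = (49/62)^(1−α) and take logs: α·-0.1005074 = (1−α)·-0.2353141.
So α/(1−α) = (-0.2353141)/(-0.1005074) = 2.3412614, and α = 2.3412614/3.3412614 ≈ 0.7007.

α ≈ 0.7007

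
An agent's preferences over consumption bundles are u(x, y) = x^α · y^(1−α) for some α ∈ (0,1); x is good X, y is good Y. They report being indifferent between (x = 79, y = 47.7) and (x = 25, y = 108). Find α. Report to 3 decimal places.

α ≈ 0.415

The Cobb–Douglas utilities coincide, so 79^α·47.7^(1−α) = 25^α·108^(1−α).
Rearrange to (79/25)^α = (108/47.7)^(1−α) and take logs: α·1.150572 = (1−α)·0.817200.
So α/(1−α) = (0.817200)/(1.150572) = 0.710255, and α = 0.710255/1.710255 ≈ 0.415.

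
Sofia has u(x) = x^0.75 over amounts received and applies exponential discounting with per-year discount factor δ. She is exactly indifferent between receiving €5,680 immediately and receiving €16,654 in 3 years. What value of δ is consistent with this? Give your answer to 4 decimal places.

δ ≈ 0.7642

Equating discounted utilities: u(5680) = δ^3·u(16654) ⇒ δ^3 = u(5680)/u(16654).
With u(x) = x^0.75: δ^3 = 5680^0.75/16654^0.75 = (5680/16654)^0.75 = 0.44630.
Hence δ = (0.44630)^(1/3) = 0.764201.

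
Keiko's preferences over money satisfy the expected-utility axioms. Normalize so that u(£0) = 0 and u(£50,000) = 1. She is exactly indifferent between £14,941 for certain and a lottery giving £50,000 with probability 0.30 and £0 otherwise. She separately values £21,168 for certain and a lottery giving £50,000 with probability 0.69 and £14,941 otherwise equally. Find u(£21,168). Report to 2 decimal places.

0.78

From the first indifference, u(£14,941) = 0.30·u(£50,000) + 0.70·u(£0) = 0.30·1 + 0.70·0 = 0.30.
Chaining: u(£21,168) = 0.69·1.00 + 0.31·0.30 = 0.7830.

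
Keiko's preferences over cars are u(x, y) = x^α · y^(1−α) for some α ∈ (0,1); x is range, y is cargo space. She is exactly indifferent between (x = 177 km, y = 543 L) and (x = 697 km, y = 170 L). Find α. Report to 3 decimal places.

α ≈ 0.459

Set the two utilities equal: 177^α·543^(1−α) = 697^α·170^(1−α).
Rearrange to (177/697)^α = (170/543)^(1−α) and take logs: α·-1.370636 = (1−α)·-1.161311.
Thus α·(-2.531947) = -1.161311, so α = -1.161311/-2.531947 ≈ 0.459.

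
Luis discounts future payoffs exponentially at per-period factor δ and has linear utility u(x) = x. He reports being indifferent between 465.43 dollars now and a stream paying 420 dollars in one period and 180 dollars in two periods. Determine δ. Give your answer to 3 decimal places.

δ ≈ 0.820

Equating present values: 465.43 = 420δ + 180δ².
So 180δ² + 420δ − 465.43 = 0.
By the quadratic formula (taking the positive root), δ = (−420 + √511509.60) / 360 ≈ 0.820.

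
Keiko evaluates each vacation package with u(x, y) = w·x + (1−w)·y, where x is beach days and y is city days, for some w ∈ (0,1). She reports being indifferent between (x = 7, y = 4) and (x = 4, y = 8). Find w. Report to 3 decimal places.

Equating utilities: w·7 + (1−w)·4 = w·4 + (1−w)·8.
w·(7−4) = (1−w)·(8−4), i.e. w·3 = (1−w)·4.
Hence w = 4/(3+4) = 4/7 = 0.571.

w = 0.571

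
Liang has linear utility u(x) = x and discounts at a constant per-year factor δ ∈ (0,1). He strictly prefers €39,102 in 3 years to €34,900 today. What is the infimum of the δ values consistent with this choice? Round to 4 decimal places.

δ > 0.9628

Under u(x) = x this choice says 34900 < δ^3·39102.
Dividing by 39102: δ^3 > 0.89254. Both sides are positive, so the cube root keeps the direction.
δ > 0.89254^(1/3) = 0.9628.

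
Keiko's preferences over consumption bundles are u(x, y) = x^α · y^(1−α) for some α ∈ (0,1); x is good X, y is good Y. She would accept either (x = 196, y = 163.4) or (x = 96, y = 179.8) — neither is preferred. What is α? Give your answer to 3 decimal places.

Indifference: 196^α · 163.4^(1−α) = 96^α · 179.8^(1−α).
(196/96)^α = (179.8/163.4)^(1−α); take logs: α·ln(196/96) = (1−α)·ln(179.8/163.4), i.e. α·0.713766 = (1−α)·0.095644.
Thus α·(0.809410) = 0.095644, so α = 0.095644/0.809410 ≈ 0.118.

α ≈ 0.118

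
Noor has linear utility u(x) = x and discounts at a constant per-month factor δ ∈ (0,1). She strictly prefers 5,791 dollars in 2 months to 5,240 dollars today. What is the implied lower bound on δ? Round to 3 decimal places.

δ > 0.951

Comparing present values: 5240 < δ^2·5791.
Hence δ^2 > 5240/5791 = 0.90485, and x ↦ x^(1/2) is increasing on (0,∞).
δ > 0.90485^(1/2) = 0.951.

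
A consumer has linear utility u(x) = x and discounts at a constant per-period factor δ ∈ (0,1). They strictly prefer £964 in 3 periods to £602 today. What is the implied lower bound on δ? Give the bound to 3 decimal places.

δ > 0.855

The preference means 602 < δ^3·964.
Dividing by 964: δ^3 > 0.62448. Both sides are positive, so the cube root keeps the direction.
δ > 0.62448^(1/3) = 0.855.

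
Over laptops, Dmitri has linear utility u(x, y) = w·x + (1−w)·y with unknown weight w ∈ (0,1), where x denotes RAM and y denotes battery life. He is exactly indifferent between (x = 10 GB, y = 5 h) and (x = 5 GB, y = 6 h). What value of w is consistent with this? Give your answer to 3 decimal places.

Equating utilities: w·10 + (1−w)·5 = w·5 + (1−w)·6.
w·(10−5) = (1−w)·(6−5), i.e. w·5 = (1−w)·1.
The marginal rate of substitution is 1/5, so w = 1/(5+1) = 0.167.

w = 0.167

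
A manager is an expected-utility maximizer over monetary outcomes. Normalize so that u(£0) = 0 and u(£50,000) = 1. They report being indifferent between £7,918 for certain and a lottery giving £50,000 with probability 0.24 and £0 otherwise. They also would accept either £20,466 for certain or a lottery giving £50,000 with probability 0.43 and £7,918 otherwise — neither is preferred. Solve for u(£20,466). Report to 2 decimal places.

From the first indifference, u(£7,918) = 0.24·u(£50,000) + 0.76·u(£0) = 0.24·1 + 0.76·0 = 0.24.
Then u(£20,466) = 0.43·u(£50,000) + 0.57·u(£7,918) = 0.43·1.00 + 0.57·0.24 = 0.5668.

0.57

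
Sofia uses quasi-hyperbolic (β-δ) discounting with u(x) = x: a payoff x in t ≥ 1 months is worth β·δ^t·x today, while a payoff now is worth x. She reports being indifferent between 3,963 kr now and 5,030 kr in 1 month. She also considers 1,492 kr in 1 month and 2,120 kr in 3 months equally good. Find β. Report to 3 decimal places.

β ≈ 0.939

The second indifference involves only future payoffs, so β cancels: β·δ^1·1492 = β·δ^3·2120, giving δ^2 = 1492/2120 = 0.70377, so δ = 0.83891.
Substituting δ into 3963 = β·δ·5030: β = 3963/(4219.728) ≈ 0.939.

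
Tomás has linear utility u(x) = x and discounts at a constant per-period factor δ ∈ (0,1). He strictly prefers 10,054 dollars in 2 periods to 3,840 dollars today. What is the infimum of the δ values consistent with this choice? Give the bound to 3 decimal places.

δ > 0.618

Under u(x) = x this choice says 3840 < δ^2·10054.
Hence δ^2 > 3840/10054 = 0.38194, and x ↦ x^(1/2) is increasing on (0,∞).
δ > 0.38194^(1/2) = 0.618.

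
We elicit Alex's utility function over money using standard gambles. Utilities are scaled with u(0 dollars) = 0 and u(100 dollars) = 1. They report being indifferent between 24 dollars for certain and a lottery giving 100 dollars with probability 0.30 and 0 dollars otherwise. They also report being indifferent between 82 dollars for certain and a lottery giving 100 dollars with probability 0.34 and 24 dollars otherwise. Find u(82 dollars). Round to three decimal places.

First, u(24 dollars) = 0.30·u(100 dollars) + 0.70·u(0 dollars) = 0.30.
Then u(82 dollars) = 0.34·u(100 dollars) + 0.66·u(24 dollars) = 0.34·1.00 + 0.66·0.30 = 0.5380.

0.538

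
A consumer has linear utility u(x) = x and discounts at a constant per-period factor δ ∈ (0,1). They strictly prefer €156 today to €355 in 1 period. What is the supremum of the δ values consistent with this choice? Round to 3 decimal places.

Comparing present values: 156 > δ·355.
Dividing through by 355 gives δ < 0.43944.

δ < 0.439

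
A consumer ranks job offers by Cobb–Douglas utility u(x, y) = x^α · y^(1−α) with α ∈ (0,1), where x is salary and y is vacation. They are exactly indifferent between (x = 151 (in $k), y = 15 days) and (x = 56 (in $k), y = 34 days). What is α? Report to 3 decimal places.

The Cobb–Douglas utilities coincide, so 151^α·15^(1−α) = 56^α·34^(1−α).
Rearrange to (151/56)^α = (34/15)^(1−α) and take logs: α·0.991928 = (1−α)·0.818310.
So α/(1−α) = (0.818310)/(0.991928) = 0.824969, and α = 0.824969/1.824969 ≈ 0.452.

α ≈ 0.452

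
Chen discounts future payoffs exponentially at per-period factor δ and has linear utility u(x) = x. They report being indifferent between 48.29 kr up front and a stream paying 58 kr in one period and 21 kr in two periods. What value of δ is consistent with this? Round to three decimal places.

Present value of the stream is 58·δ + 21·δ². Indifference gives 58δ + 21δ² = 48.29.
So 21δ² + 58δ − 48.29 = 0.
By the quadratic formula (taking the positive root), δ = (−58 + √7420.36) / 42 ≈ 0.670.

δ ≈ 0.670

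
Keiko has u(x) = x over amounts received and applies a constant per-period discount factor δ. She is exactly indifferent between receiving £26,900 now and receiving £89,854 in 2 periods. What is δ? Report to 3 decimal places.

δ ≈ 0.547

Indifference means u(26900) = δ^2 · u(89854), so δ^2 = u(26900)/u(89854).
With u(x) = x: δ^2 = 26900/89854 = 0.29937.
Hence δ = (0.29937)^(1/2) = 0.54715.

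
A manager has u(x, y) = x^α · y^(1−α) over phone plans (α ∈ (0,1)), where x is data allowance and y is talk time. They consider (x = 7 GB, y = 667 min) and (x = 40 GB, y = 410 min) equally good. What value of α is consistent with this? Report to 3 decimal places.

The Cobb–Douglas utilities coincide, so 7^α·667^(1−α) = 40^α·410^(1−α).
Rearrange to (7/40)^α = (410/667)^(1−α) and take logs: α·-1.742969 = (1−α)·-0.486633.
Thus α·(-2.229602) = -0.486633, so α = -0.486633/-2.229602 ≈ 0.218.

α ≈ 0.218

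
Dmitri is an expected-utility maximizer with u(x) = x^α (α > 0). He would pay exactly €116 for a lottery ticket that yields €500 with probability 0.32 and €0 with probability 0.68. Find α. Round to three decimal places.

α ≈ 0.780

EU(lottery) = 0.32·500^α + 0.68·0 = 0.32·500^α.
Indifference: 116^α = 0.32·500^α, so (116/500)^α = 0.32.
α = ln(0.32) / ln(116/500) = -1.139434/-1.461018 ≈ 0.780.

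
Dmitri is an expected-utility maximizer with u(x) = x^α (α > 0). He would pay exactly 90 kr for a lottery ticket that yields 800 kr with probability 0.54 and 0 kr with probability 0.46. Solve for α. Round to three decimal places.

α ≈ 0.282

EU(lottery) = 0.54·800^α + 0.46·0 = 0.54·800^α.
Equating: 90^α = 0.54·800^α, i.e. 0.1125^α = 0.54.
Taking logs: α·ln(90/800) = ln(0.54), so α = -0.616186 / -2.184802 ≈ 0.282.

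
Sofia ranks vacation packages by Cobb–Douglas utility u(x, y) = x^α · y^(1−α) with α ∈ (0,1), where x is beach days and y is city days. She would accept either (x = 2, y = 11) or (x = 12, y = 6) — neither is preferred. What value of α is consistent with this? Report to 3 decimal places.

α ≈ 0.253

Indifference: 2^α · 11^(1−α) = 12^α · 6^(1−α).
Rearrange to (2/12)^α = (6/11)^(1−α) and take logs: α·-1.791759 = (1−α)·-0.606136.
With A = -1.791759 and B = -0.606136: α·A = (1−α)·B, so α = B/(A+B) = -0.606136/-2.397895 ≈ 0.253.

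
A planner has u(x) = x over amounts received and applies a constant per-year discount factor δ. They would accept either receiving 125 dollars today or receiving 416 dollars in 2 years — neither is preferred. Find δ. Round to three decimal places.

δ ≈ 0.548

The payoff in 2 years is discounted by δ^2, so u(125) = δ^2·u(416) and δ^2 = u(125)/u(416).
With u(x) = x: δ^2 = 125/416 = 0.30048.
So δ = 0.30048^(1/2) ≈ 0.548.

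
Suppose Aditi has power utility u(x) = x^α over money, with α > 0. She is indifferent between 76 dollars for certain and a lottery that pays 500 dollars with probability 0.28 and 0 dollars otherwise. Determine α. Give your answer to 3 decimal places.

Since u(0) = 0, the lottery's EU is 0.28·500^α.
Setting u(76) equal to that: 76^α = 0.28·500^α ⇒ (76/500)^α = 0.28.
Take logs: α = ln 0.28 / ln(76/500) ≈ 0.67572.

α ≈ 0.676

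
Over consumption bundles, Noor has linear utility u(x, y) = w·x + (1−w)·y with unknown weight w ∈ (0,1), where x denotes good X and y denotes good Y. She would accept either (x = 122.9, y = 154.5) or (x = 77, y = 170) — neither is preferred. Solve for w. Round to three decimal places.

w = 0.252

u(122.9,154.5) = u(77,170) means w·122.9 + (1−w)·154.5 = w·77 + (1−w)·170.
Rearranging, 45.9·w − 15.5·(1−w) = 0.
So w/(1−w) = 15.5/45.9 = 0.3377, giving w = 15.5/(45.9+15.5) = 0.252.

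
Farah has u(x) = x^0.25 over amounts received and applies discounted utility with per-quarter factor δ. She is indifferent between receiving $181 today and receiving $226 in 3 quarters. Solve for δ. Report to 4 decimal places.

Equating discounted utilities: u(181) = δ^3·u(226) ⇒ δ^3 = u(181)/u(226).
With u(x) = x^0.25: δ^3 = 181^0.25/226^0.25 = (181/226)^0.25 = 0.94600.
So δ = 0.94600^(1/3) ≈ 0.9817.

δ ≈ 0.9817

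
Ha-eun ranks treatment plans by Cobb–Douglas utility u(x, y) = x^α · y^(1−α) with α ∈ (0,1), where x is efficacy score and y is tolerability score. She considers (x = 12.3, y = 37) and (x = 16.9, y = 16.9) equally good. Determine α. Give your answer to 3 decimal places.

Set the two utilities equal: 12.3^α·37^(1−α) = 16.9^α·16.9^(1−α).
Taking logs: α·ln 12.3 + (1−α)·ln 37 = α·ln 16.9 + (1−α)·ln 16.9, i.e. α·-0.317714 = (1−α)·-0.783604.
So α/(1−α) = (-0.783604)/(-0.317714) = 2.466382, and α = 2.466382/3.466382 ≈ 0.712.

α ≈ 0.712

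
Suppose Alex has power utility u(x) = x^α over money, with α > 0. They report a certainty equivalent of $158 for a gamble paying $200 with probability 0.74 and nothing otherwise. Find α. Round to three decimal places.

Since u(0) = 0, the lottery's EU is 0.74·200^α.
Equating: 158^α = 0.74·200^α, i.e. 0.7900^α = 0.74.
α = ln(0.74) / ln(158/200) = -0.301105/-0.235722 ≈ 1.277.

α ≈ 1.277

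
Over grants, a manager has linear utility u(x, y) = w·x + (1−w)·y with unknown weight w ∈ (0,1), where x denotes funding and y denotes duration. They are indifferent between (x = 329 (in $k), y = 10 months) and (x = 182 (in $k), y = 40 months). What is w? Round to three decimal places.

Indifference: w·329 + (1−w)·10 = w·182 + (1−w)·40.
Collecting terms: w·147 = (1−w)·30.
So w/(1−w) = 30/147 = 0.2041, giving w = 30/(147+30) = 0.169.

w = 0.169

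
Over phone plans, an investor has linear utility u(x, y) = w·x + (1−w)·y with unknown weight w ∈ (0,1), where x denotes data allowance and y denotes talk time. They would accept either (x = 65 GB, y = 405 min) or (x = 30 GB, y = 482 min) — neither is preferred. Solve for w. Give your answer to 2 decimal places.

w = 0.69

u(65,405) = u(30,482) means w·65 + (1−w)·405 = w·30 + (1−w)·482.
Rearranging, 35·w − 77·(1−w) = 0.
So w/(1−w) = 77/35 = 2.2000, giving w = 77/(35+77) = 0.69.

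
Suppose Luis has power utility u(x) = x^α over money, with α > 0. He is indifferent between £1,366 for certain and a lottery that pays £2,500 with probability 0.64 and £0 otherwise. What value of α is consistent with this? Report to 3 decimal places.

The lottery's expected utility is 0.64·u(2500) + 0.36·u(0) = 0.64·2500^α (since u(0) = 0 for α > 0).
Equating: 1366^α = 0.64·2500^α, i.e. 0.5464^α = 0.64.
α = ln(0.64) / ln(1366/2500) = -0.446287/-0.604404 ≈ 0.738.

α ≈ 0.738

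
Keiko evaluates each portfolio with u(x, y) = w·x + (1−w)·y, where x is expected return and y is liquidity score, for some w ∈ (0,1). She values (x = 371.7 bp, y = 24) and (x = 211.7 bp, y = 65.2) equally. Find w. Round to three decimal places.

u(371.7,24) = u(211.7,65.2) means w·371.7 + (1−w)·24 = w·211.7 + (1−w)·65.2.
w·(371.7−211.7) = (1−w)·(65.2−24), i.e. w·160 = (1−w)·41.2.
So w/(1−w) = 41.2/160 = 0.2575, giving w = 41.2/(160+41.2) = 0.205.

w = 0.205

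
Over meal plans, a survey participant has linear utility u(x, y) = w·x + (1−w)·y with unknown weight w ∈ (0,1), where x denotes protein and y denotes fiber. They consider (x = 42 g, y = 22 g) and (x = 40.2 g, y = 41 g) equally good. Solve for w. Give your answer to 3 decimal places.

Indifference: w·42 + (1−w)·22 = w·40.2 + (1−w)·41.
Rearranging, 1.8·w − 19·(1−w) = 0.
Hence w = 19/(1.8+19) = 19/20.8 = 0.913.

w = 0.913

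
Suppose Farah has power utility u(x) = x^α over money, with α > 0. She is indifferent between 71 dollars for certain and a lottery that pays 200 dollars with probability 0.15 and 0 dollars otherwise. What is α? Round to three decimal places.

α ≈ 1.832

The lottery's expected utility is 0.15·u(200) + 0.85·u(0) = 0.15·200^α (since u(0) = 0 for α > 0).
Setting u(71) equal to that: 71^α = 0.15·200^α ⇒ (71/200)^α = 0.15.
α = ln(0.15) / ln(71/200) = -1.897120/-1.035637 ≈ 1.832.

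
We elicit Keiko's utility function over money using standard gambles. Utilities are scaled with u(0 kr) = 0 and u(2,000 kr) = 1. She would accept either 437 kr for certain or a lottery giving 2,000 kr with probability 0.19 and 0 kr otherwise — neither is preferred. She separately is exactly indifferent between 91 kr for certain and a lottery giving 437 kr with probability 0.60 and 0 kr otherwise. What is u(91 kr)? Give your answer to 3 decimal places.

0.114

First, u(437 kr) = 0.19·u(2,000 kr) + 0.81·u(0 kr) = 0.19.
Then u(91 kr) = 0.60·u(437 kr) + 0.40·u(0 kr) = 0.60·0.19 + 0.40·0.00 = 0.1140.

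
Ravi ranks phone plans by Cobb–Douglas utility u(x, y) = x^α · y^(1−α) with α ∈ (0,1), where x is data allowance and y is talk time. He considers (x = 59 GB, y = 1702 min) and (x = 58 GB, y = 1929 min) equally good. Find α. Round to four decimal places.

Indifference: 59^α · 1702^(1−α) = 58^α · 1929^(1−α).
Rearrange to (59/58)^α = (1929/1702)^(1−α) and take logs: α·0.0170944 = (1−α)·0.1251977.
Thus α·(0.1422921) = 0.1251977, so α = 0.1251977/0.1422921 ≈ 0.8799.

α ≈ 0.8799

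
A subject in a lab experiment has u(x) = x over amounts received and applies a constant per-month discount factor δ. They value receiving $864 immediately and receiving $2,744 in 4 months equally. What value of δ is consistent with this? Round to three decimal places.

Indifference means u(864) = δ^4 · u(2744), so δ^4 = u(864)/u(2744).
With u(x) = x: δ^4 = 864/2744 = 0.31487.
Taking the 4th root: δ = 0.31487^(1/4) ≈ 0.749.

δ ≈ 0.749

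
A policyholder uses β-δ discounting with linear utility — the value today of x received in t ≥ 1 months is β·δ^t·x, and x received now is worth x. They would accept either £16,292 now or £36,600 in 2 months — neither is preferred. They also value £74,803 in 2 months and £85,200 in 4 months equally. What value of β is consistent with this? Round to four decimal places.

Both payoffs in the second observation are in the future, so β drops out: δ^2·74803 = δ^4·85200 ⇒ δ^2 = 74803/85200 = 0.87797, so δ = 0.93700.
Now use the now-vs-future pair: 16292 = β·δ^2·36600 gives β = 16292/(0.87797·36600) ≈ 0.5070.

β ≈ 0.5070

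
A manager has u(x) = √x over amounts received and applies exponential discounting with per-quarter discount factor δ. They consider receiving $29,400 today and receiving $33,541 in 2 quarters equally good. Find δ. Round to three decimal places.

δ ≈ 0.968

The payoff in 2 quarters is discounted by δ^2, so u(29400) = δ^2·u(33541) and δ^2 = u(29400)/u(33541).
Since u(x) = √x, δ^2 = √(29400/33541) = 0.93624.
Hence δ = (0.93624)^(1/2) = 0.96759.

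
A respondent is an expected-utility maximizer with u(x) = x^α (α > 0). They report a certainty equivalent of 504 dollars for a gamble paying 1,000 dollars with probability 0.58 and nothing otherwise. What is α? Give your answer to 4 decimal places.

α ≈ 0.7950

Since u(0) = 0, the lottery's EU is 0.58·1000^α.
Indifference: 504^α = 0.58·1000^α, so (504/1000)^α = 0.58.
α = ln(0.58) / ln(504/1000) = -0.5447272/-0.6851790 ≈ 0.7950.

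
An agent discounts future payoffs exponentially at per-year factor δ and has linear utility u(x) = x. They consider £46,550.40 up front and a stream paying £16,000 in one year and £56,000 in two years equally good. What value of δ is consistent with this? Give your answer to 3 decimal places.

Present value of the stream is 16000·δ + 56000·δ². Indifference gives 16000δ + 56000δ² = 46550.40.
Rearranged: 56000δ² + 16000δ − 46550.40 = 0.
By the quadratic formula (taking the positive root), δ = (−16000 + √10683289600.00) / 112000 ≈ 0.780.

δ ≈ 0.780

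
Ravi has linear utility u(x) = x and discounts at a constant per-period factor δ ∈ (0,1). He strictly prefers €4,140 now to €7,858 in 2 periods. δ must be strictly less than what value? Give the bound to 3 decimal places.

δ < 0.726

The preference means 4140 > δ^2·7858.
Dividing by 7858: δ^2 < 0.52685. Both sides are positive, so the square root keeps the direction.
δ < (4140/7858)^(1/2) ≈ 0.726.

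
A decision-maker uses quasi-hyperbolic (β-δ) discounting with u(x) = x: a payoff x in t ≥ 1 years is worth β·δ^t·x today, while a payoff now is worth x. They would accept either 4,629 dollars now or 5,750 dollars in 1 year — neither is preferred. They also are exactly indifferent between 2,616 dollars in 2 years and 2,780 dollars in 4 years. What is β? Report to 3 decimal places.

β ≈ 0.830

From the later pair, β·δ^2·2616 = β·δ^4·2780; dividing through, δ^2 = 2616/2780 = 0.94101, so δ = 0.97006.
Substituting δ into 4629 = β·δ·5750: β = 4629/(5577.818) ≈ 0.830.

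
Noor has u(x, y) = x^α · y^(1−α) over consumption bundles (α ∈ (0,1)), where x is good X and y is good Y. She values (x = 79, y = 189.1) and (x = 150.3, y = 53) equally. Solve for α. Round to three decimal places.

α ≈ 0.664

Indifference: 79^α · 189.1^(1−α) = 150.3^α · 53^(1−α).
Taking logs: α·ln 79 + (1−α)·ln 189.1 = α·ln 150.3 + (1−α)·ln 53, i.e. α·-0.643185 = (1−α)·-1.271984.
So α/(1−α) = (-1.271984)/(-0.643185) = 1.977633, and α = 1.977633/2.977633 ≈ 0.664.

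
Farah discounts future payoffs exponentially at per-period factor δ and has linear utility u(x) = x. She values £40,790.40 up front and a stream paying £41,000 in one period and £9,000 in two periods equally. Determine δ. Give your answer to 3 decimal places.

Present value of the stream is 41000·δ + 9000·δ². Indifference gives 41000δ + 9000δ² = 40790.40.
Rearranged: 9000δ² + 41000δ − 40790.40 = 0.
δ = (−41000 + √(41000² + 4·9000·40790.40)) / (2·9000) = (−41000 + √3149454400.00) / 18000 ≈ 0.840.

δ ≈ 0.840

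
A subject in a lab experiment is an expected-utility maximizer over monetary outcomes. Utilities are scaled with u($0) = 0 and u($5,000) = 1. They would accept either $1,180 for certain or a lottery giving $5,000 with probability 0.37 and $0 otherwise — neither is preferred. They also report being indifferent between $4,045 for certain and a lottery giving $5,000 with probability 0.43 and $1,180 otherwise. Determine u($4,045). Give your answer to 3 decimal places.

From the first indifference, u($1,180) = 0.37·u($5,000) + 0.63·u($0) = 0.37·1 + 0.63·0 = 0.37.
Chaining: u($4,045) = 0.43·1.00 + 0.57·0.37 = 0.6409.

0.641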